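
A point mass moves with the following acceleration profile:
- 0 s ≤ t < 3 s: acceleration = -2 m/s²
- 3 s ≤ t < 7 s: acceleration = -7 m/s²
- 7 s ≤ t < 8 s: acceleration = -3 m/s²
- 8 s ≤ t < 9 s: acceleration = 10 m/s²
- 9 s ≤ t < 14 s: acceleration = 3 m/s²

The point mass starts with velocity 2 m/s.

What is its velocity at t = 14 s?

Δv equals the area under the a-t graph; then v = v₀ + Δv.
0–3 s: -2 × 3 = -6 m/s
3–7 s: -7 × 4 = -28 m/s
7–8 s: -3 × 1 = -3 m/s
8–9 s: 10 × 1 = 10 m/s
9–14 s: 3 × 5 = 15 m/s
Δv = -12 m/s, so v(14) = 2 + (-12) = -10 m/s.

-10 m/s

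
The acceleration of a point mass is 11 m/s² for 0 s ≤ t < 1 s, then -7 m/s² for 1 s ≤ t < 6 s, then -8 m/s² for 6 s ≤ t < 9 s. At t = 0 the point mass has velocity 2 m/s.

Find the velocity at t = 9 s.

-46 m/s

Δv equals the area under the a-t graph; then v = v₀ + Δv.
0–1 s: 11 × 1 = 11 m/s
1–6 s: -7 × 5 = -35 m/s
6–9 s: -8 × 3 = -24 m/s
Δv = -48 m/s, so v(9) = 2 + (-48) = -46 m/s.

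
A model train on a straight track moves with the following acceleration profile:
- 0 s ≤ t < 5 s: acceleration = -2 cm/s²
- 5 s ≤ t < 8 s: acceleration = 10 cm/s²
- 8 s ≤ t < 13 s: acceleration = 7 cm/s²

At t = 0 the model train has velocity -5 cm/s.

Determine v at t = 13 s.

50 cm/s

Δv equals the area under the a-t graph; then v = v₀ + Δv.
0–5 s: -2 × 5 = -10 cm/s
5–8 s: 10 × 3 = 30 cm/s
8–13 s: 7 × 5 = 35 cm/s
Δv = 55 cm/s, so v(13) = -5 + (55) = 50 cm/s.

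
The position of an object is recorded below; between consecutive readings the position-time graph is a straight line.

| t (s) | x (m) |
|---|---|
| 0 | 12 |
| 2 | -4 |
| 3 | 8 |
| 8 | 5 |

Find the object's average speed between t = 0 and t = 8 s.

Average speed = (total path length)/(elapsed time); on a piecewise-linear x-t graph the path length is Σ|Δx|.
0–2 s: |Δx| = |-4 − 12| = 16 m
2–3 s: |Δx| = |8 − -4| = 12 m
3–8 s: |Δx| = |5 − 8| = 3 m
Total path = 31 m; average speed = 31/8 = 3.875 m/s.

3.875 m/s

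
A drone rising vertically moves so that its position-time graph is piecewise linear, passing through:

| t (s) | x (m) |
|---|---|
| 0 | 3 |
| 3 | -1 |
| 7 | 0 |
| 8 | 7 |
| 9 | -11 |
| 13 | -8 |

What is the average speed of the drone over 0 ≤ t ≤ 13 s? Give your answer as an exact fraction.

33/13 m/s

Average speed = (total path length)/(elapsed time); on a piecewise-linear x-t graph the path length is Σ|Δx|.
0–3 s: |Δx| = |-1 − 3| = 4 m
3–7 s: |Δx| = |0 − -1| = 1 m
7–8 s: |Δx| = |7 − 0| = 7 m
8–9 s: |Δx| = |-11 − 7| = 18 m
9–13 s: |Δx| = |-8 − -11| = 3 m
Total path = 33 m; average speed = 33/13 = 33/13 m/s.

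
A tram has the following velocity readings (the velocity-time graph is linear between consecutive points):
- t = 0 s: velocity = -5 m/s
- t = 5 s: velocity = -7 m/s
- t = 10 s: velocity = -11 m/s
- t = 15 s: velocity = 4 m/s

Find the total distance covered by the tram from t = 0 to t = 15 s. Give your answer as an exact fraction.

Total distance travelled is ∫|v| dt — sum the magnitudes of each area piece.
0–5 s: |½(-5 + -7)(5)| = 30 m
5–10 s: |½(-7 + -11)(5)| = 45 m
10–15 s: v = 0 at t = 41/3 s; triangle areas 121/6 + 8/3 = 137/6 m
Total distance = 587/6 m

587/6 m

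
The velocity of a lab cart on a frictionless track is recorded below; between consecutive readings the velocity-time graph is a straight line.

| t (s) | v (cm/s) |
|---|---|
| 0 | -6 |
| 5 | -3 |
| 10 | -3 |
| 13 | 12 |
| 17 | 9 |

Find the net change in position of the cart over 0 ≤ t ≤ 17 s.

18 cm

Net displacement equals the area under the velocity-time graph (areas below the axis count negative).
0–5 s: ½(-6 + -3)(5) = -22.5 cm
5–10 s: -3 × 5 = -15 cm
10–13 s: ½(-3 + 12)(3) = 13.5 cm
13–17 s: ½(12 + 9)(4) = 42 cm
Net displacement = 18 cm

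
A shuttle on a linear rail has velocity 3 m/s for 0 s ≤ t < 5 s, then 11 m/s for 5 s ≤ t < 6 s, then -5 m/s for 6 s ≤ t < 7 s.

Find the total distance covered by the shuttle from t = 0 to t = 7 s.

31 m

Total distance travelled is ∫|v| dt — sum the magnitudes of each area piece.
0–5 s: |3| × 5 = 15 m
5–6 s: |11| × 1 = 11 m
6–7 s: |-5| × 1 = 5 m
Total distance = 31 m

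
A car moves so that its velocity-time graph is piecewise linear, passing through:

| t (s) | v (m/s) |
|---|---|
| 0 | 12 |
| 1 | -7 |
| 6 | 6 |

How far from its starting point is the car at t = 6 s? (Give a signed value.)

Net displacement equals the area under the velocity-time graph (areas below the axis count negative).
0–1 s: ½(12 + -7)(1) = 2.5 m
1–6 s: ½(-7 + 6)(5) = -2.5 m
Net displacement = 0 m

0 m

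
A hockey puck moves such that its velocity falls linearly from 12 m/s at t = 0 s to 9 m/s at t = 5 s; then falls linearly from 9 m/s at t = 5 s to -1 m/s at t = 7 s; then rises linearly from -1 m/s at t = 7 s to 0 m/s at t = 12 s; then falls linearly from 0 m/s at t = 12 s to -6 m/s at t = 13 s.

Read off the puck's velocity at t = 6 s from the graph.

4 m/s

On 5–7 s the graph is linear from 9 to -1 m/s: v(6) = 9 + (-1 − 9)·(6 − 5)/(7 − 5) = 4 m/s.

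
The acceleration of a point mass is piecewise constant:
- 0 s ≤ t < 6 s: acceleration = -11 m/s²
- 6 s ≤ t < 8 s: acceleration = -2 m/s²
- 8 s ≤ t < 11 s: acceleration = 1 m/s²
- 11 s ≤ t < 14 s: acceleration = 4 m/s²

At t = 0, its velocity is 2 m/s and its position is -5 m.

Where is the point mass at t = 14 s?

-699.5 m

On each constant-a segment, Δv = aΔt and Δx = v₀Δt + ½aΔt²; chain segment to segment.
0–6 s: v starts 2 m/s; Δx = 2·6 + ½·-11·6² = -186 m; v ends -64 m/s.
6–8 s: v starts -64 m/s; Δx = -64·2 + ½·-2·2² = -132 m; v ends -68 m/s.
8–11 s: v starts -68 m/s; Δx = -68·3 + ½·1·3² = -199.5 m; v ends -65 m/s.
11–14 s: v starts -65 m/s; Δx = -65·3 + ½·4·3² = -177 m; v ends -53 m/s.
x(14) = -5 + Σ Δx = -699.5 m.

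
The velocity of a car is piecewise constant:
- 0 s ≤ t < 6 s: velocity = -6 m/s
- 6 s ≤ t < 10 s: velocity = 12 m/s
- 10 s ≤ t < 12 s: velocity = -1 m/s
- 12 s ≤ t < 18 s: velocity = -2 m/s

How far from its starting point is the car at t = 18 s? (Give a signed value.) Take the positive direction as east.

Net displacement equals the area under the velocity-time graph (areas below the axis count negative).
0–6 s: -6 × 6 = -36 m
6–10 s: 12 × 4 = 48 m
10–12 s: -1 × 2 = -2 m
12–18 s: -2 × 6 = -12 m
Net displacement = -2 m

-2 m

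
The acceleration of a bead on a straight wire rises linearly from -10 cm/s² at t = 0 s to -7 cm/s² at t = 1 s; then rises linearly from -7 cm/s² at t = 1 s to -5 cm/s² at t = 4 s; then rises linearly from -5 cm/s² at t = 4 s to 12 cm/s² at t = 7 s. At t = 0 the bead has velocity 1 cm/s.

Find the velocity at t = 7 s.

-15 cm/s

Δv equals the area under the a-t graph; then v = v₀ + Δv.
0–1 s: ½(-10 + -7)(1) = -8.5 cm/s
1–4 s: ½(-7 + -5)(3) = -18 cm/s
4–7 s: ½(-5 + 12)(3) = 10.5 cm/s
Δv = -16 cm/s, so v(7) = 1 + (-16) = -15 cm/s.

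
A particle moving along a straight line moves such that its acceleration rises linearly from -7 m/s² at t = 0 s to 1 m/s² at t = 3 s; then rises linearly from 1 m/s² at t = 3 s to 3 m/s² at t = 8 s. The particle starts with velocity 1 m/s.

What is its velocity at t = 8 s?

2 m/s

Δv equals the area under the a-t graph; then v = v₀ + Δv.
0–3 s: ½(-7 + 1)(3) = -9 m/s
3–8 s: ½(1 + 3)(5) = 10 m/s
Δv = 1 m/s, so v(8) = 1 + (1) = 2 m/s.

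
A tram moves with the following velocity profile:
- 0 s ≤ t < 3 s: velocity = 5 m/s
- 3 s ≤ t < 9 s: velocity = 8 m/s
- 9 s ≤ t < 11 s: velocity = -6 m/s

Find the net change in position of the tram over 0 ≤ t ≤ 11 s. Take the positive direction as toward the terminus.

Displacement is the signed area under the v-t curve.
0–3 s: 5 × 3 = 15 m
3–9 s: 8 × 6 = 48 m
9–11 s: -6 × 2 = -12 m
Net displacement = 51 m

51 m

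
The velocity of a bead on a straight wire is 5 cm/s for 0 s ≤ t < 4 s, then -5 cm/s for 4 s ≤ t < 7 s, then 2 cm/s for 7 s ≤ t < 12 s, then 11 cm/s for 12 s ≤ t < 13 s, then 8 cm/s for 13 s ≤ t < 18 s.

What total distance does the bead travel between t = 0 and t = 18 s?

96 cm

Total distance travelled is ∫|v| dt — sum the magnitudes of each area piece.
0–4 s: |5| × 4 = 20 cm
4–7 s: |-5| × 3 = 15 cm
7–12 s: |2| × 5 = 10 cm
12–13 s: |11| × 1 = 11 cm
13–18 s: |8| × 5 = 40 cm
Total distance = 96 cm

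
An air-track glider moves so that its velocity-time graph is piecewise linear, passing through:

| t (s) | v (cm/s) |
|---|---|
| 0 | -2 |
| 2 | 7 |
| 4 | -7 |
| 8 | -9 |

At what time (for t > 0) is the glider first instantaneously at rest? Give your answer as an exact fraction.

t = 4/9 s

v changes sign on 0–2 s (from -2 to 7); the graph is linear there, so v = 0 at t = 0 + (2)·(2 − 0)/(7 − -2) = 4/9 s.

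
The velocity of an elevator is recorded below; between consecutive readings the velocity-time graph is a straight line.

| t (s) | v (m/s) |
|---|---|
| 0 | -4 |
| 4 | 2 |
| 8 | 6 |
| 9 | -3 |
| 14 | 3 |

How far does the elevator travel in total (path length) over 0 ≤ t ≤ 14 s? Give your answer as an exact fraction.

98/3 m

Total distance travelled is ∫|v| dt — sum the magnitudes of each area piece.
0–4 s: v = 0 at t = 8/3 s; triangle areas 16/3 + 4/3 = 20/3 m
4–8 s: |½(2 + 6)(4)| = 16 m
8–9 s: v = 0 at t = 26/3 s; triangle areas 2 + 0.5 = 2.5 m
9–14 s: v = 0 at t = 11.5 s; triangle areas 3.75 + 3.75 = 7.5 m
Total distance = 98/3 m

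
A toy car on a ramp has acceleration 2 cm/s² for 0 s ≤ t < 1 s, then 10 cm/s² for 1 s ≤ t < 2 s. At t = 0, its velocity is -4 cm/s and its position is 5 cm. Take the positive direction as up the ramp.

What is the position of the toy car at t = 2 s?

5 cm

On each constant-a segment, Δv = aΔt and Δx = v₀Δt + ½aΔt²; chain segment to segment.
0–1 s: v starts -4 cm/s; Δx = -4·1 + ½·2·1² = -3 cm; v ends -2 cm/s.
1–2 s: v starts -2 cm/s; Δx = -2·1 + ½·10·1² = 3 cm; v ends 8 cm/s.
x(2) = 5 + Σ Δx = 5 cm.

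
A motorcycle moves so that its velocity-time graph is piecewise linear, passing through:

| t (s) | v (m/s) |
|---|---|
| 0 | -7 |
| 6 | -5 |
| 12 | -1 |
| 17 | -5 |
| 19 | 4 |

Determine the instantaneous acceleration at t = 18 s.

4.5 m/s²

Acceleration is the slope of the v-t graph on 17–19 s: (4 − -5)/(19 − 17) = 4.5 m/s².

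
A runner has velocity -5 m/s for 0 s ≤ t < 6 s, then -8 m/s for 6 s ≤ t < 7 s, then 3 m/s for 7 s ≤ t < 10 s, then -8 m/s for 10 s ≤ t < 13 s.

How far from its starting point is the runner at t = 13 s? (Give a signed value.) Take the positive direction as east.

Displacement is the signed area under the v-t curve.
0–6 s: -5 × 6 = -30 m
6–7 s: -8 × 1 = -8 m
7–10 s: 3 × 3 = 9 m
10–13 s: -8 × 3 = -24 m
Net displacement = -53 m

-53 m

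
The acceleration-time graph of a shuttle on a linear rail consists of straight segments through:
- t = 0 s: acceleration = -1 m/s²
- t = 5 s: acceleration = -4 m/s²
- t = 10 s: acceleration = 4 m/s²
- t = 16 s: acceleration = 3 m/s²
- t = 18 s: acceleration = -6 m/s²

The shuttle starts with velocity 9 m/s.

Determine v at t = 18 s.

14.5 m/s

Δv equals the area under the a-t graph; then v = v₀ + Δv.
0–5 s: ½(-1 + -4)(5) = -12.5 m/s
5–10 s: ½(-4 + 4)(5) = 0 m/s
10–16 s: ½(4 + 3)(6) = 21 m/s
16–18 s: ½(3 + -6)(2) = -3 m/s
Δv = 5.5 m/s, so v(18) = 9 + (5.5) = 14.5 m/s.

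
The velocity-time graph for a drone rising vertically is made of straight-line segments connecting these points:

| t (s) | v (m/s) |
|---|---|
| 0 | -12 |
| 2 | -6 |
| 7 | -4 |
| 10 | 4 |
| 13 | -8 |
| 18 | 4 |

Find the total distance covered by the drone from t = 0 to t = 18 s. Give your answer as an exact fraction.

Distance (not displacement) is the total path length: add the absolute areas under v-t.
0–2 s: |½(-12 + -6)(2)| = 18 m
2–7 s: |½(-6 + -4)(5)| = 25 m
7–10 s: v = 0 at t = 8.5 s; triangle areas 3 + 3 = 6 m
10–13 s: v = 0 at t = 11 s; triangle areas 2 + 8 = 10 m
13–18 s: v = 0 at t = 49/3 s; triangle areas 40/3 + 10/3 = 50/3 m
Total distance = 227/3 m

227/3 m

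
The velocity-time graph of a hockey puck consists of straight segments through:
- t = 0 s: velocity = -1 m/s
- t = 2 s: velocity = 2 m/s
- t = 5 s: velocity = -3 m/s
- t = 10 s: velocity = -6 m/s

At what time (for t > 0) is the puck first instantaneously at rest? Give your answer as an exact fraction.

v changes sign on 0–2 s (from -1 to 2); the graph is linear there, so v = 0 at t = 0 + (1)·(2 − 0)/(2 − -1) = 2/3 s.

t = 2/3 s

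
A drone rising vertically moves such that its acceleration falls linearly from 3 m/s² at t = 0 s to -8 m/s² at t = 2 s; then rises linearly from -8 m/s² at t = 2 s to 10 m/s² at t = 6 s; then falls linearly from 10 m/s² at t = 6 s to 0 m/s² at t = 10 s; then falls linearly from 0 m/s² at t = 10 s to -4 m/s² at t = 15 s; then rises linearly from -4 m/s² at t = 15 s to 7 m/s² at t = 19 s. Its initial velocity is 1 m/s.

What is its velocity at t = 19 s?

Δv equals the area under the a-t graph; then v = v₀ + Δv.
0–2 s: ½(3 + -8)(2) = -5 m/s
2–6 s: ½(-8 + 10)(4) = 4 m/s
6–10 s: ½(10 + 0)(4) = 20 m/s
10–15 s: ½(0 + -4)(5) = -10 m/s
15–19 s: ½(-4 + 7)(4) = 6 m/s
Δv = 15 m/s, so v(19) = 1 + (15) = 16 m/s.

16 m/s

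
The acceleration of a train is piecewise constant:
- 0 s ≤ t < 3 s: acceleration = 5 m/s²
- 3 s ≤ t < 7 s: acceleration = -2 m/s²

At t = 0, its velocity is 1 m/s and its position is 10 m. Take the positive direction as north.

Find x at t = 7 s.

On each constant-a segment, Δv = aΔt and Δx = v₀Δt + ½aΔt²; chain segment to segment.
0–3 s: v starts 1 m/s; Δx = 1·3 + ½·5·3² = 25.5 m; v ends 16 m/s.
3–7 s: v starts 16 m/s; Δx = 16·4 + ½·-2·4² = 48 m; v ends 8 m/s.
x(7) = 10 + Σ Δx = 83.5 m.

83.5 m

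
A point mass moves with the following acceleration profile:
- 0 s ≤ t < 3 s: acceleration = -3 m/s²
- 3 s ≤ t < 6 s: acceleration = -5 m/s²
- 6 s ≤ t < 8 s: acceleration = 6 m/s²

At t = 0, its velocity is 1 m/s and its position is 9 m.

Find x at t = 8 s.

-82 m

On each constant-a segment, Δv = aΔt and Δx = v₀Δt + ½aΔt²; chain segment to segment.
0–3 s: v starts 1 m/s; Δx = 1·3 + ½·-3·3² = -10.5 m; v ends -8 m/s.
3–6 s: v starts -8 m/s; Δx = -8·3 + ½·-5·3² = -46.5 m; v ends -23 m/s.
6–8 s: v starts -23 m/s; Δx = -23·2 + ½·6·2² = -34 m; v ends -11 m/s.
x(8) = 9 + Σ Δx = -82 m.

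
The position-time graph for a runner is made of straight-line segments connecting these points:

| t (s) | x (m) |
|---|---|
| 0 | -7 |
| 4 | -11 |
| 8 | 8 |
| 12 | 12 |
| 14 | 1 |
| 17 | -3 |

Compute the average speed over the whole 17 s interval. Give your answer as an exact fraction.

42/17 m/s

Average speed = (total path length)/(elapsed time); on a piecewise-linear x-t graph the path length is Σ|Δx|.
0–4 s: |Δx| = |-11 − -7| = 4 m
4–8 s: |Δx| = |8 − -11| = 19 m
8–12 s: |Δx| = |12 − 8| = 4 m
12–14 s: |Δx| = |1 − 12| = 11 m
14–17 s: |Δx| = |-3 − 1| = 4 m
Total path = 42 m; average speed = 42/17 = 42/17 m/s.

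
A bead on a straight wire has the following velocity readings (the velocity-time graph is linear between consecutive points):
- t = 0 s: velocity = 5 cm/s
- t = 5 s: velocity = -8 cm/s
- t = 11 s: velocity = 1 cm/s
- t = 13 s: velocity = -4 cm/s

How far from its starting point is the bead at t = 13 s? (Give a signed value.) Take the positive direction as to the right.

Net displacement equals the area under the velocity-time graph (areas below the axis count negative).
0–5 s: ½(5 + -8)(5) = -7.5 cm
5–11 s: ½(-8 + 1)(6) = -21 cm
11–13 s: ½(1 + -4)(2) = -3 cm
Net displacement = -31.5 cm

-31.5 cm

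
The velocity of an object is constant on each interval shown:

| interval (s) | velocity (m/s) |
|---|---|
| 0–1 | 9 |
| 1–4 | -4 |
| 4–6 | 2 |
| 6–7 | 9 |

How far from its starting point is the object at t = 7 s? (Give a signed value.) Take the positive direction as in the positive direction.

10 m

Displacement is the signed area under the v-t curve.
0–1 s: 9 × 1 = 9 m
1–4 s: -4 × 3 = -12 m
4–6 s: 2 × 2 = 4 m
6–7 s: 9 × 1 = 9 m
Net displacement = 10 m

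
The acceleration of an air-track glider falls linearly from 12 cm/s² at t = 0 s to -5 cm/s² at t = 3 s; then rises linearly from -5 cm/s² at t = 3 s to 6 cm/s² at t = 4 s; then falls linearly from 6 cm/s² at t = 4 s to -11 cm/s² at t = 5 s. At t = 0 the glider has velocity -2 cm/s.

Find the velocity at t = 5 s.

6.5 cm/s

Δv equals the area under the a-t graph; then v = v₀ + Δv.
0–3 s: ½(12 + -5)(3) = 10.5 cm/s
3–4 s: ½(-5 + 6)(1) = 0.5 cm/s
4–5 s: ½(6 + -11)(1) = -2.5 cm/s
Δv = 8.5 cm/s, so v(5) = -2 + (8.5) = 6.5 cm/s.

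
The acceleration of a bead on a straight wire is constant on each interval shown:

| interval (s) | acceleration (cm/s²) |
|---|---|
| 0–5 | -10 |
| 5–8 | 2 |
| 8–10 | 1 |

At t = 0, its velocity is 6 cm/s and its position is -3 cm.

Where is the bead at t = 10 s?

On each constant-a segment, Δv = aΔt and Δx = v₀Δt + ½aΔt²; chain segment to segment.
0–5 s: v starts 6 cm/s; Δx = 6·5 + ½·-10·5² = -95 cm; v ends -44 cm/s.
5–8 s: v starts -44 cm/s; Δx = -44·3 + ½·2·3² = -123 cm; v ends -38 cm/s.
8–10 s: v starts -38 cm/s; Δx = -38·2 + ½·1·2² = -74 cm; v ends -36 cm/s.
x(10) = -3 + Σ Δx = -295 cm.

-295 cm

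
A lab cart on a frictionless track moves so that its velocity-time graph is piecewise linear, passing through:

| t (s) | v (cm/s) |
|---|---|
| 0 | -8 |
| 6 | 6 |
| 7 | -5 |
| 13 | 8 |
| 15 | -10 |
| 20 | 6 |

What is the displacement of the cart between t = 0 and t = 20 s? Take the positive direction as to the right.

Net displacement equals the area under the velocity-time graph (areas below the axis count negative).
0–6 s: ½(-8 + 6)(6) = -6 cm
6–7 s: ½(6 + -5)(1) = 0.5 cm
7–13 s: ½(-5 + 8)(6) = 9 cm
13–15 s: ½(8 + -10)(2) = -2 cm
15–20 s: ½(-10 + 6)(5) = -10 cm
Net displacement = -8.5 cm

-8.5 cm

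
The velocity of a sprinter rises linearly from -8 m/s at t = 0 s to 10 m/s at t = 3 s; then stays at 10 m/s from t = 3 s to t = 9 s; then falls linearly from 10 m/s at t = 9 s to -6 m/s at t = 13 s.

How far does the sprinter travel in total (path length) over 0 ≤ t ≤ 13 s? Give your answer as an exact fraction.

Distance (not displacement) is the total path length: add the absolute areas under v-t.
0–3 s: v = 0 at t = 4/3 s; triangle areas 16/3 + 25/3 = 41/3 m
3–9 s: |10| × 6 = 60 m
9–13 s: v = 0 at t = 11.5 s; triangle areas 12.5 + 4.5 = 17 m
Total distance = 272/3 m

272/3 m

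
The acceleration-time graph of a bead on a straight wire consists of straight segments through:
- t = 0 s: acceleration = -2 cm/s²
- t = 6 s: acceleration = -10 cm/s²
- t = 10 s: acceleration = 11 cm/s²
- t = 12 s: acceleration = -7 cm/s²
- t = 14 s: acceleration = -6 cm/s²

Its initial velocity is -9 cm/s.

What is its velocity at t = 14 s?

Δv equals the area under the a-t graph; then v = v₀ + Δv.
0–6 s: ½(-2 + -10)(6) = -36 cm/s
6–10 s: ½(-10 + 11)(4) = 2 cm/s
10–12 s: ½(11 + -7)(2) = 4 cm/s
12–14 s: ½(-7 + -6)(2) = -13 cm/s
Δv = -43 cm/s, so v(14) = -9 + (-43) = -52 cm/s.

-52 cm/s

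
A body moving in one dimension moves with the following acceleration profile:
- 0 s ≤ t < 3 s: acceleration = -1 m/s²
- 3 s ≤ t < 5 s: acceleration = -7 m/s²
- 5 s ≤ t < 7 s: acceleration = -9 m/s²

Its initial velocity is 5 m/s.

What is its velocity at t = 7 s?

-30 m/s

Δv equals the area under the a-t graph; then v = v₀ + Δv.
0–3 s: -1 × 3 = -3 m/s
3–5 s: -7 × 2 = -14 m/s
5–7 s: -9 × 2 = -18 m/s
Δv = -35 m/s, so v(7) = 5 + (-35) = -30 m/s.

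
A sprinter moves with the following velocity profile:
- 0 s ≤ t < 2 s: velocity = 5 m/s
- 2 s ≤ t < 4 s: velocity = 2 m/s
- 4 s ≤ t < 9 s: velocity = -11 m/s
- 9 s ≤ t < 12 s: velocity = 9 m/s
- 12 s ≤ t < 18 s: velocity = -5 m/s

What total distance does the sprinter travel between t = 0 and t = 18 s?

126 m

Total distance travelled is ∫|v| dt — sum the magnitudes of each area piece.
0–2 s: |5| × 2 = 10 m
2–4 s: |2| × 2 = 4 m
4–9 s: |-11| × 5 = 55 m
9–12 s: |9| × 3 = 27 m
12–18 s: |-5| × 6 = 30 m
Total distance = 126 m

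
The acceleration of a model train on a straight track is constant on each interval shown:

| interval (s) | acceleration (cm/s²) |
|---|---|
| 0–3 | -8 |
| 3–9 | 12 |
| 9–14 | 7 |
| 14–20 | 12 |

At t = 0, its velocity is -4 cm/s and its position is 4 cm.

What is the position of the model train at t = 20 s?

1001.5 cm

On each constant-a segment, Δv = aΔt and Δx = v₀Δt + ½aΔt²; chain segment to segment.
0–3 s: v starts -4 cm/s; Δx = -4·3 + ½·-8·3² = -48 cm; v ends -28 cm/s.
3–9 s: v starts -28 cm/s; Δx = -28·6 + ½·12·6² = 48 cm; v ends 44 cm/s.
9–14 s: v starts 44 cm/s; Δx = 44·5 + ½·7·5² = 307.5 cm; v ends 79 cm/s.
14–20 s: v starts 79 cm/s; Δx = 79·6 + ½·12·6² = 690 cm; v ends 151 cm/s.
x(20) = 4 + Σ Δx = 1001.5 cm.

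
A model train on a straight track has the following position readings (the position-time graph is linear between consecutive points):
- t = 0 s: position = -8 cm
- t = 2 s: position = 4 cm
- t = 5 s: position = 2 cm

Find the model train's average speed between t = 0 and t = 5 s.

2.8 cm/s

Average speed = (total path length)/(elapsed time); on a piecewise-linear x-t graph the path length is Σ|Δx|.
0–2 s: |Δx| = |4 − -8| = 12 cm
2–5 s: |Δx| = |2 − 4| = 2 cm
Total path = 14 cm; average speed = 14/5 = 2.8 cm/s.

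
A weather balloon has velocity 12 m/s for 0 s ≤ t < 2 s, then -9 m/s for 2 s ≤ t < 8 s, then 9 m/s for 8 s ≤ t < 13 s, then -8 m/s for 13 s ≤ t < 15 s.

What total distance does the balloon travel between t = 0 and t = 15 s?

139 m

Total distance travelled is ∫|v| dt — sum the magnitudes of each area piece.
0–2 s: |12| × 2 = 24 m
2–8 s: |-9| × 6 = 54 m
8–13 s: |9| × 5 = 45 m
13–15 s: |-8| × 2 = 16 m
Total distance = 139 m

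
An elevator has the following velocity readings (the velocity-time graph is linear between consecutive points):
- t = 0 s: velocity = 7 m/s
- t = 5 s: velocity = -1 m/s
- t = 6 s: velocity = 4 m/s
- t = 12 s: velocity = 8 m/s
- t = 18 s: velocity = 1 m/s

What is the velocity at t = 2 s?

On 0–5 s the graph is linear from 7 to -1 m/s: v(2) = 7 + (-1 − 7)·(2 − 0)/(5 − 0) = 3.8 m/s.

3.8 m/s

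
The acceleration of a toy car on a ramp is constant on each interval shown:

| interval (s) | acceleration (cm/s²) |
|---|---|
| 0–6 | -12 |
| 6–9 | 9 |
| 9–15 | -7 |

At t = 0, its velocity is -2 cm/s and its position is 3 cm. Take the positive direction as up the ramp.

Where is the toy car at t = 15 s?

On each constant-a segment, Δv = aΔt and Δx = v₀Δt + ½aΔt²; chain segment to segment.
0–6 s: v starts -2 cm/s; Δx = -2·6 + ½·-12·6² = -228 cm; v ends -74 cm/s.
6–9 s: v starts -74 cm/s; Δx = -74·3 + ½·9·3² = -181.5 cm; v ends -47 cm/s.
9–15 s: v starts -47 cm/s; Δx = -47·6 + ½·-7·6² = -408 cm; v ends -89 cm/s.
x(15) = 3 + Σ Δx = -814.5 cm.

-814.5 cm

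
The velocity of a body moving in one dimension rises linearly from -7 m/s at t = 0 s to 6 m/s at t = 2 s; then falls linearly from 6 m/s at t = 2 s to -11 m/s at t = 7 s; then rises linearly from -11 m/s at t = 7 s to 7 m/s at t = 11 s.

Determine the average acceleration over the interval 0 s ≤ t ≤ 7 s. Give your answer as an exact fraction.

-4/7 m/s²

Average acceleration = Δv/Δt = (-11 − -7)/(7 − 0) = -4/7 m/s².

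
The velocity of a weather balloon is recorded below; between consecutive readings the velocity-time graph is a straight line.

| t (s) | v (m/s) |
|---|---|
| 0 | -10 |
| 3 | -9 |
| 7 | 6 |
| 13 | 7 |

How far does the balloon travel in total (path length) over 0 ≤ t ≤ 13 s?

83.1 m

Distance (not displacement) is the total path length: add the absolute areas under v-t.
0–3 s: |½(-10 + -9)(3)| = 28.5 m
3–7 s: v = 0 at t = 5.4 s; triangle areas 10.8 + 4.8 = 15.6 m
7–13 s: |½(6 + 7)(6)| = 39 m
Total distance = 83.1 m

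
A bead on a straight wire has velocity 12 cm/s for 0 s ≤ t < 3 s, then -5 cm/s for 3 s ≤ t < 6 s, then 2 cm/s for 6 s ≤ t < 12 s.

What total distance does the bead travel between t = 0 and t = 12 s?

63 cm

Distance (not displacement) is the total path length: add the absolute areas under v-t.
0–3 s: |12| × 3 = 36 cm
3–6 s: |-5| × 3 = 15 cm
6–12 s: |2| × 6 = 12 cm
Total distance = 63 cm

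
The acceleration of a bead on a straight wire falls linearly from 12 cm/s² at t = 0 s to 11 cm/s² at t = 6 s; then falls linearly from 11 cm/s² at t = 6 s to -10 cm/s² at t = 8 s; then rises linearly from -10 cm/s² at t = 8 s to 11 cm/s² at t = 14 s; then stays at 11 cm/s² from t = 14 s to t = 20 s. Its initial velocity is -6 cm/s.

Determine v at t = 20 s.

133 cm/s

Δv equals the area under the a-t graph; then v = v₀ + Δv.
0–6 s: ½(12 + 11)(6) = 69 cm/s
6–8 s: ½(11 + -10)(2) = 1 cm/s
8–14 s: ½(-10 + 11)(6) = 3 cm/s
14–20 s: 11 × 6 = 66 cm/s
Δv = 139 cm/s, so v(20) = -6 + (139) = 133 cm/s.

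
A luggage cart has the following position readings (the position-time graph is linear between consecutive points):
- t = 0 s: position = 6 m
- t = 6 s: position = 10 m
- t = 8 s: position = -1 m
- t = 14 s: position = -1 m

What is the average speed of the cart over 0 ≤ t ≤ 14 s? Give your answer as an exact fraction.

Average speed = (total path length)/(elapsed time); on a piecewise-linear x-t graph the path length is Σ|Δx|.
0–6 s: |Δx| = |10 − 6| = 4 m
6–8 s: |Δx| = |-1 − 10| = 11 m
8–14 s: |Δx| = |-1 − -1| = 0 m
Total path = 15 m; average speed = 15/14 = 15/14 m/s.

15/14 m/s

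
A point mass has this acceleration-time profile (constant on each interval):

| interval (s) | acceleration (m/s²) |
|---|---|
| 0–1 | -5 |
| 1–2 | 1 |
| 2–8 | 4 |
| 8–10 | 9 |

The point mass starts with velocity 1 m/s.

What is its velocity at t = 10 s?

39 m/s

Δv equals the area under the a-t graph; then v = v₀ + Δv.
0–1 s: -5 × 1 = -5 m/s
1–2 s: 1 × 1 = 1 m/s
2–8 s: 4 × 6 = 24 m/s
8–10 s: 9 × 2 = 18 m/s
Δv = 38 m/s, so v(10) = 1 + (38) = 39 m/s.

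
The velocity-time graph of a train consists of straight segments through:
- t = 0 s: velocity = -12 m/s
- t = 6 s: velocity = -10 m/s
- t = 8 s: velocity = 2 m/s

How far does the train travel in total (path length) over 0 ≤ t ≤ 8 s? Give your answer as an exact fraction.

224/3 m

Distance (not displacement) is the total path length: add the absolute areas under v-t.
0–6 s: |½(-12 + -10)(6)| = 66 m
6–8 s: v = 0 at t = 23/3 s; triangle areas 25/3 + 1/3 = 26/3 m
Total distance = 224/3 m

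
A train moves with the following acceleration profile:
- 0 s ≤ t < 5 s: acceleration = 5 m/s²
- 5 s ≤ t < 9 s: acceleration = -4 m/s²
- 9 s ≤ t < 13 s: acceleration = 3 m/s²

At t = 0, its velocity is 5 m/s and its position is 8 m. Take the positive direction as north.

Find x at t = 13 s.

263.5 m

On each constant-a segment, Δv = aΔt and Δx = v₀Δt + ½aΔt²; chain segment to segment.
0–5 s: v starts 5 m/s; Δx = 5·5 + ½·5·5² = 87.5 m; v ends 30 m/s.
5–9 s: v starts 30 m/s; Δx = 30·4 + ½·-4·4² = 88 m; v ends 14 m/s.
9–13 s: v starts 14 m/s; Δx = 14·4 + ½·3·4² = 80 m; v ends 26 m/s.
x(13) = 8 + Σ Δx = 263.5 m.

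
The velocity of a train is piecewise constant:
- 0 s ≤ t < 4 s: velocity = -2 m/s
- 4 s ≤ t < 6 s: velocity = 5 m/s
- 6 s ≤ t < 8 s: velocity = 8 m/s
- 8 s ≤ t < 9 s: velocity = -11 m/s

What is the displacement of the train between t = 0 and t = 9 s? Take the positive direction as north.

Net displacement equals the area under the velocity-time graph (areas below the axis count negative).
0–4 s: -2 × 4 = -8 m
4–6 s: 5 × 2 = 10 m
6–8 s: 8 × 2 = 16 m
8–9 s: -11 × 1 = -11 m
Net displacement = 7 m

7 m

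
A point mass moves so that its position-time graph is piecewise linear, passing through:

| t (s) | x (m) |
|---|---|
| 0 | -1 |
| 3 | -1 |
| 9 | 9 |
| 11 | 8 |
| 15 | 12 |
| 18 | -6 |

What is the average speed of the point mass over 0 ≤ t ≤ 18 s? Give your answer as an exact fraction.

Average speed = (total path length)/(elapsed time); on a piecewise-linear x-t graph the path length is Σ|Δx|.
0–3 s: |Δx| = |-1 − -1| = 0 m
3–9 s: |Δx| = |9 − -1| = 10 m
9–11 s: |Δx| = |8 − 9| = 1 m
11–15 s: |Δx| = |12 − 8| = 4 m
15–18 s: |Δx| = |-6 − 12| = 18 m
Total path = 33 m; average speed = 33/18 = 11/6 m/s.

11/6 m/s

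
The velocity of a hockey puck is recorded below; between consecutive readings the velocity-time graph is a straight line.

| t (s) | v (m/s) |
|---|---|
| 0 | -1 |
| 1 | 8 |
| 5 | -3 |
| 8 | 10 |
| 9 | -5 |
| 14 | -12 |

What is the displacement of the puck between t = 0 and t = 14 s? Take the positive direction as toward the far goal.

-16 m

Net displacement equals the area under the velocity-time graph (areas below the axis count negative).
0–1 s: ½(-1 + 8)(1) = 3.5 m
1–5 s: ½(8 + -3)(4) = 10 m
5–8 s: ½(-3 + 10)(3) = 10.5 m
8–9 s: ½(10 + -5)(1) = 2.5 m
9–14 s: ½(-5 + -12)(5) = -42.5 m
Net displacement = -16 m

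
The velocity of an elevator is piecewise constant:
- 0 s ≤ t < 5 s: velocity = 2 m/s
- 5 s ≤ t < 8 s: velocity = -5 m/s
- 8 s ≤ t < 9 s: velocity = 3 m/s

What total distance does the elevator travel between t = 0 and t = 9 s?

28 m

Total distance travelled is ∫|v| dt — sum the magnitudes of each area piece.
0–5 s: |2| × 5 = 10 m
5–8 s: |-5| × 3 = 15 m
8–9 s: |3| × 1 = 3 m
Total distance = 28 m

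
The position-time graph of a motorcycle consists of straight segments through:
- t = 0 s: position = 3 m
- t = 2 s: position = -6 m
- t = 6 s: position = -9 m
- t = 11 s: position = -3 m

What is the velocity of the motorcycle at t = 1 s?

-4.5 m/s

Velocity is the slope of the x-t graph on 0–2 s: (-6 − 3)/(2 − 0) = -4.5 m/s.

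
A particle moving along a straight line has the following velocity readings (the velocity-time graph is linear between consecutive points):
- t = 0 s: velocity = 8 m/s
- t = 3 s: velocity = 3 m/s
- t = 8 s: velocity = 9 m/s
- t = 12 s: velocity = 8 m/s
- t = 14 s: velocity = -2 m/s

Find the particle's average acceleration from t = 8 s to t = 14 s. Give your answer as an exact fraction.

-11/6 m/s²

Average acceleration = Δv/Δt = (-2 − 9)/(14 − 8) = -11/6 m/s².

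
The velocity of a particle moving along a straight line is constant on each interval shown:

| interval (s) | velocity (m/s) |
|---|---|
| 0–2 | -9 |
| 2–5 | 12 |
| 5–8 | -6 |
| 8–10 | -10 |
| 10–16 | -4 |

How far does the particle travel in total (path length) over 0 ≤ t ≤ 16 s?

116 m

Distance (not displacement) is the total path length: add the absolute areas under v-t.
0–2 s: |-9| × 2 = 18 m
2–5 s: |12| × 3 = 36 m
5–8 s: |-6| × 3 = 18 m
8–10 s: |-10| × 2 = 20 m
10–16 s: |-4| × 6 = 24 m
Total distance = 116 m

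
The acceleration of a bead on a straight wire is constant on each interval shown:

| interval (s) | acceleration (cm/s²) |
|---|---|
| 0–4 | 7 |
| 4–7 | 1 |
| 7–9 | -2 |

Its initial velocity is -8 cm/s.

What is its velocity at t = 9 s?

Δv equals the area under the a-t graph; then v = v₀ + Δv.
0–4 s: 7 × 4 = 28 cm/s
4–7 s: 1 × 3 = 3 cm/s
7–9 s: -2 × 2 = -4 cm/s
Δv = 27 cm/s, so v(9) = -8 + (27) = 19 cm/s.

19 cm/s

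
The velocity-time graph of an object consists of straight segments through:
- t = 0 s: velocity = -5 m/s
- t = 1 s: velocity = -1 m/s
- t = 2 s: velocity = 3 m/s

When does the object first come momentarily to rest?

v changes sign on 1–2 s (from -1 to 3); the graph is linear there, so v = 0 at t = 1 + (1)·(2 − 1)/(3 − -1) = 1.25 s.

t = 1.25 s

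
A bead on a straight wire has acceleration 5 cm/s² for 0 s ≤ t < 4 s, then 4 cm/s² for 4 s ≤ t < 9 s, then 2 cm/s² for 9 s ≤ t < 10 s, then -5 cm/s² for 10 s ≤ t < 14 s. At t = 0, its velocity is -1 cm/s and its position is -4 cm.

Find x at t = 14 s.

On each constant-a segment, Δv = aΔt and Δx = v₀Δt + ½aΔt²; chain segment to segment.
0–4 s: v starts -1 cm/s; Δx = -1·4 + ½·5·4² = 36 cm; v ends 19 cm/s.
4–9 s: v starts 19 cm/s; Δx = 19·5 + ½·4·5² = 145 cm; v ends 39 cm/s.
9–10 s: v starts 39 cm/s; Δx = 39·1 + ½·2·1² = 40 cm; v ends 41 cm/s.
10–14 s: v starts 41 cm/s; Δx = 41·4 + ½·-5·4² = 124 cm; v ends 21 cm/s.
x(14) = -4 + Σ Δx = 341 cm.

341 cm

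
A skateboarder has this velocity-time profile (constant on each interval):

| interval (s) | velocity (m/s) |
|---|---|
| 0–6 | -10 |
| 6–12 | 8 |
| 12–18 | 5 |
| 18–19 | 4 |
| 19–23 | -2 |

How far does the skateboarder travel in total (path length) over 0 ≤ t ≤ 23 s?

150 m

Distance (not displacement) is the total path length: add the absolute areas under v-t.
0–6 s: |-10| × 6 = 60 m
6–12 s: |8| × 6 = 48 m
12–18 s: |5| × 6 = 30 m
18–19 s: |4| × 1 = 4 m
19–23 s: |-2| × 4 = 8 m
Total distance = 150 m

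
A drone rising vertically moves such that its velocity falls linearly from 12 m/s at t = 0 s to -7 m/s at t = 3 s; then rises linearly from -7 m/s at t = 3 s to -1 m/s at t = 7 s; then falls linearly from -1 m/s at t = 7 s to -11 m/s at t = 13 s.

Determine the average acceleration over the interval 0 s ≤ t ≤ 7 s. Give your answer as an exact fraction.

-13/7 m/s²

Average acceleration = Δv/Δt = (-1 − 12)/(7 − 0) = -13/7 m/s².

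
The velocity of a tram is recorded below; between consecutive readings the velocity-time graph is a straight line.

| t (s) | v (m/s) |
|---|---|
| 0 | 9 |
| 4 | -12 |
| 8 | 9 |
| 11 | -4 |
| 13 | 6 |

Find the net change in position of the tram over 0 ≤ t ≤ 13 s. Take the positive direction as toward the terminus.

Displacement is the signed area under the v-t curve.
0–4 s: ½(9 + -12)(4) = -6 m
4–8 s: ½(-12 + 9)(4) = -6 m
8–11 s: ½(9 + -4)(3) = 7.5 m
11–13 s: ½(-4 + 6)(2) = 2 m
Net displacement = -2.5 m

-2.5 m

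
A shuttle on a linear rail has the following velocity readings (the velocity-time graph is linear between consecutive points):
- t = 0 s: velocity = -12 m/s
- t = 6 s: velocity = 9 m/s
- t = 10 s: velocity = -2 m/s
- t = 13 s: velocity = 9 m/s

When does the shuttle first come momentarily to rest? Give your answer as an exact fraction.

t = 24/7 s

v changes sign on 0–6 s (from -12 to 9); the graph is linear there, so v = 0 at t = 0 + (12)·(6 − 0)/(9 − -12) = 24/7 s.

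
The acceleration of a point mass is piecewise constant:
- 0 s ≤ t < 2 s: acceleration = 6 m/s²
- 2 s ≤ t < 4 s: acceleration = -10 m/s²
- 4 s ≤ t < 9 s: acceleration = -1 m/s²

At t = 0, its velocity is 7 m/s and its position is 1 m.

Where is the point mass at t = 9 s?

On each constant-a segment, Δv = aΔt and Δx = v₀Δt + ½aΔt²; chain segment to segment.
0–2 s: v starts 7 m/s; Δx = 7·2 + ½·6·2² = 26 m; v ends 19 m/s.
2–4 s: v starts 19 m/s; Δx = 19·2 + ½·-10·2² = 18 m; v ends -1 m/s.
4–9 s: v starts -1 m/s; Δx = -1·5 + ½·-1·5² = -17.5 m; v ends -6 m/s.
x(9) = 1 + Σ Δx = 27.5 m.

27.5 m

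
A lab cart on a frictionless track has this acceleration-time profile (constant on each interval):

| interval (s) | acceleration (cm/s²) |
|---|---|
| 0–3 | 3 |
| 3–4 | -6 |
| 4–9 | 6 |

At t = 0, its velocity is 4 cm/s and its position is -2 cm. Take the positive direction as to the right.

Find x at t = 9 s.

On each constant-a segment, Δv = aΔt and Δx = v₀Δt + ½aΔt²; chain segment to segment.
0–3 s: v starts 4 cm/s; Δx = 4·3 + ½·3·3² = 25.5 cm; v ends 13 cm/s.
3–4 s: v starts 13 cm/s; Δx = 13·1 + ½·-6·1² = 10 cm; v ends 7 cm/s.
4–9 s: v starts 7 cm/s; Δx = 7·5 + ½·6·5² = 110 cm; v ends 37 cm/s.
x(9) = -2 + Σ Δx = 143.5 cm.

143.5 cm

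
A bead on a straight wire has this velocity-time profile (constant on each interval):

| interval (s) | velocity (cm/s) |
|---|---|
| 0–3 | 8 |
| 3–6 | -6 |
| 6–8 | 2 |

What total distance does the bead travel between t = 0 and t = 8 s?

46 cm

Total distance travelled is ∫|v| dt — sum the magnitudes of each area piece.
0–3 s: |8| × 3 = 24 cm
3–6 s: |-6| × 3 = 18 cm
6–8 s: |2| × 2 = 4 cm
Total distance = 46 cm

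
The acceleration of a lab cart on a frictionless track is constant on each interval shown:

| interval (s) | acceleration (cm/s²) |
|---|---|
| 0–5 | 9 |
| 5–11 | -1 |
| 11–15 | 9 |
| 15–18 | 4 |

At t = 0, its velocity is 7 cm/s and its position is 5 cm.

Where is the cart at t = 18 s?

On each constant-a segment, Δv = aΔt and Δx = v₀Δt + ½aΔt²; chain segment to segment.
0–5 s: v starts 7 cm/s; Δx = 7·5 + ½·9·5² = 147.5 cm; v ends 52 cm/s.
5–11 s: v starts 52 cm/s; Δx = 52·6 + ½·-1·6² = 294 cm; v ends 46 cm/s.
11–15 s: v starts 46 cm/s; Δx = 46·4 + ½·9·4² = 256 cm; v ends 82 cm/s.
15–18 s: v starts 82 cm/s; Δx = 82·3 + ½·4·3² = 264 cm; v ends 94 cm/s.
x(18) = 5 + Σ Δx = 966.5 cm.

966.5 cm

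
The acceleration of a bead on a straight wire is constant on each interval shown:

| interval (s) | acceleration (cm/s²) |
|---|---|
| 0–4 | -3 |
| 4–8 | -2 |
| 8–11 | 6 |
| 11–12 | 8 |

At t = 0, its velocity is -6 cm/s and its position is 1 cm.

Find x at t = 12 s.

-190 cm

On each constant-a segment, Δv = aΔt and Δx = v₀Δt + ½aΔt²; chain segment to segment.
0–4 s: v starts -6 cm/s; Δx = -6·4 + ½·-3·4² = -48 cm; v ends -18 cm/s.
4–8 s: v starts -18 cm/s; Δx = -18·4 + ½·-2·4² = -88 cm; v ends -26 cm/s.
8–11 s: v starts -26 cm/s; Δx = -26·3 + ½·6·3² = -51 cm; v ends -8 cm/s.
11–12 s: v starts -8 cm/s; Δx = -8·1 + ½·8·1² = -4 cm; v ends 0 cm/s.
x(12) = 1 + Σ Δx = -190 cm.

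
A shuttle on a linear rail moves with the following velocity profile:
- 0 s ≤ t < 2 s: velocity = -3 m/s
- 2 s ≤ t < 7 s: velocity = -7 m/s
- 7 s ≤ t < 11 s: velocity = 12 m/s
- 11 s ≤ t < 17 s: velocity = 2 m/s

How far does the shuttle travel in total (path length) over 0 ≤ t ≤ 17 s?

Distance (not displacement) is the total path length: add the absolute areas under v-t.
0–2 s: |-3| × 2 = 6 m
2–7 s: |-7| × 5 = 35 m
7–11 s: |12| × 4 = 48 m
11–17 s: |2| × 6 = 12 m
Total distance = 101 m

101 m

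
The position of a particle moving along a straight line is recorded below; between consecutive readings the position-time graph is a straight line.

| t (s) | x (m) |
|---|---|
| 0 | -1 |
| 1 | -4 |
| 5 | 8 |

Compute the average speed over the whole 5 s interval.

3 m/s

Average speed = (total path length)/(elapsed time); on a piecewise-linear x-t graph the path length is Σ|Δx|.
0–1 s: |Δx| = |-4 − -1| = 3 m
1–5 s: |Δx| = |8 − -4| = 12 m
Total path = 15 m; average speed = 15/5 = 3 m/s.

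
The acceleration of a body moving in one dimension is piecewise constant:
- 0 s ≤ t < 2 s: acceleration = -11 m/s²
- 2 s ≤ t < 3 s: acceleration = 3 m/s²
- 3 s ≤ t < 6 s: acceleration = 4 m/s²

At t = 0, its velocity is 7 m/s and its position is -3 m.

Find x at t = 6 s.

On each constant-a segment, Δv = aΔt and Δx = v₀Δt + ½aΔt²; chain segment to segment.
0–2 s: v starts 7 m/s; Δx = 7·2 + ½·-11·2² = -8 m; v ends -15 m/s.
2–3 s: v starts -15 m/s; Δx = -15·1 + ½·3·1² = -13.5 m; v ends -12 m/s.
3–6 s: v starts -12 m/s; Δx = -12·3 + ½·4·3² = -18 m; v ends 0 m/s.
x(6) = -3 + Σ Δx = -42.5 m.

-42.5 m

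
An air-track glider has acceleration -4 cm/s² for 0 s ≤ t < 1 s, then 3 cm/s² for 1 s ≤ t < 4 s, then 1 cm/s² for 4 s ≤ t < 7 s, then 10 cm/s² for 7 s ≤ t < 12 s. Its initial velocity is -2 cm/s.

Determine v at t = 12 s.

56 cm/s

Δv equals the area under the a-t graph; then v = v₀ + Δv.
0–1 s: -4 × 1 = -4 cm/s
1–4 s: 3 × 3 = 9 cm/s
4–7 s: 1 × 3 = 3 cm/s
7–12 s: 10 × 5 = 50 cm/s
Δv = 58 cm/s, so v(12) = -2 + (58) = 56 cm/s.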